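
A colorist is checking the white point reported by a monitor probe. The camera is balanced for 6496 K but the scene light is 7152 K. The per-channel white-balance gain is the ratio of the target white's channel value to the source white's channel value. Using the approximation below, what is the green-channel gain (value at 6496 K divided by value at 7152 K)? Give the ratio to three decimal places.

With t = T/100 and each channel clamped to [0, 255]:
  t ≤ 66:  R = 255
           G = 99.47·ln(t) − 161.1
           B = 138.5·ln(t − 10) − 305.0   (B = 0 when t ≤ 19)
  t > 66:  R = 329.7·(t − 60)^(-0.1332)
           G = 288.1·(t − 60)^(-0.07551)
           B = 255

At 7152 K (t = 71.52):
  G = 288.1·(71.52 − 60)^(-0.07551) = 288.1·11.52^(-0.07551) = 288.1·0.83148 = 239.548.
At 6496 K (t = 64.96):
  G = 99.47·ln 64.96 − 161.1 = 99.47·4.1738 − 161.1 = 254.065.
Gain = 254.065 / 239.548 = 1.0606 → 1.061.

1.061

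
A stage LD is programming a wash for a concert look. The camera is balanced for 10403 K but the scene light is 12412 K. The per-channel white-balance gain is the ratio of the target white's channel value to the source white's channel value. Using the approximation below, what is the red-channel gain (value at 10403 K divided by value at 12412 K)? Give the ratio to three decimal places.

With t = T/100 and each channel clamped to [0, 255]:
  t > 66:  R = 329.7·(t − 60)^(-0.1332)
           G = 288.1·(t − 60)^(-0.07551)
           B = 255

At 12412 K (t = 124.12):
  R = 329.7·(124.12 − 60)^(-0.1332) = 329.7·64.12^(-0.1332) = 329.7·0.57452 = 189.421.
At 10403 K (t = 104.03):
  R = 329.7·(104.03 − 60)^(-0.1332) = 329.7·44.03^(-0.1332) = 329.7·0.60402 = 199.146.
Gain = 199.146 / 189.421 = 1.0513 → 1.051.

1.051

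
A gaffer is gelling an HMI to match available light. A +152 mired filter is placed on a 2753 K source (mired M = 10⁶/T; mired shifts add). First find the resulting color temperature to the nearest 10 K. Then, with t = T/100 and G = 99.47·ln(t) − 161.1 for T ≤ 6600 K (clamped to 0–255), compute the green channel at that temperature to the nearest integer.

134

M_in = 10⁶/2753 = 363.24; M_out = 363.24 + (+152) = 515.24.
T_out = 10⁶/515.24 = 1940.8 K → 1940 K; t = 19.4.
G = 99.47·ln 19.4 − 161.1 = 99.47·2.9653 − 161.1 = 133.856.
Rounded: 134.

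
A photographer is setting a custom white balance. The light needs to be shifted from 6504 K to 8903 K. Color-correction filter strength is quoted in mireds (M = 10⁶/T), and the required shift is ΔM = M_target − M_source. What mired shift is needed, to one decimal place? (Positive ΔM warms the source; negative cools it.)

-41.4 mireds

M_source = 10⁶/6504 = 153.752; M_target = 10⁶/8903 = 112.322.
ΔM = 112.322 − 153.752 = -41.430 → -41.4 mireds, a cooling shift.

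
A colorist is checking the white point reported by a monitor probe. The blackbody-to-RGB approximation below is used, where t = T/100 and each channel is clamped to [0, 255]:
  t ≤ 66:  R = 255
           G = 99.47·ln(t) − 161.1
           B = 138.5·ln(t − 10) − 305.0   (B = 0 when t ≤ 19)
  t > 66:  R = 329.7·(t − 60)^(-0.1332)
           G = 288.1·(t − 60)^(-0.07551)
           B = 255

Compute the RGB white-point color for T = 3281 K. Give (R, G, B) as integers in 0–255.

t = 3281/100 = 32.81; the t ≤ 66 branch applies.
R = 255 by definition for t ≤ 66.
G = 99.47·ln 32.81 − 161.1 = 99.47·3.4907 − 161.1 = 186.123.
B = 138.5·ln(32.81 − 10) − 305.0 = 138.5·ln 22.81 − 305.0 = 138.5·3.1272 − 305.0 = 128.117.
Rounded: (255, 186, 128).

(255, 186, 128)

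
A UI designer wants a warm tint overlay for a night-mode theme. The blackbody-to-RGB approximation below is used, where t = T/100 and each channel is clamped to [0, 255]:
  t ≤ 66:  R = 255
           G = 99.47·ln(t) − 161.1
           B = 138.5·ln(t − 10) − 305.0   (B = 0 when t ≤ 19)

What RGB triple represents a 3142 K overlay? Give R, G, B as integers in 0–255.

t = 3142/100 = 31.42; the t ≤ 66 branch applies.
R = 255 by definition for t ≤ 66.
G = 99.47·ln 31.42 − 161.1 = 99.47·3.4474 − 161.1 = 181.817.
B = 138.5·ln(31.42 − 10) − 305.0 = 138.5·ln 21.42 − 305.0 = 138.5·3.0643 − 305.0 = 119.409.
Rounded: (255, 182, 119).

R=255, G=182, B=119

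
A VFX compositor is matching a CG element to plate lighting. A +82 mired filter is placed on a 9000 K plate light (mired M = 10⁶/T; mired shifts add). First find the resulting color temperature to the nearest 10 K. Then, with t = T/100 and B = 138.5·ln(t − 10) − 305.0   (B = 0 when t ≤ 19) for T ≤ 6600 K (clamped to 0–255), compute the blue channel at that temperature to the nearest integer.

M_in = 10⁶/9000 = 111.11; M_out = 111.11 + (+82) = 193.11.
T_out = 10⁶/193.11 = 5178.4 K → 5180 K; t = 51.8.
B = 138.5·ln(51.8 − 10) − 305.0 = 138.5·ln 41.8 − 305.0 = 138.5·3.7329 − 305.0 = 212.006.
Rounded: 212.

212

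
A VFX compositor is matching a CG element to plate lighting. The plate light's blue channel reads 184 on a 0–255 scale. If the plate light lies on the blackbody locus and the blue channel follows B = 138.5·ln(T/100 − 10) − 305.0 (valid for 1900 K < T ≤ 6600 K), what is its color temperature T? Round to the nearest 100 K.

ln(t − 10) = (184 + 305.0) / 138.5 = 3.5307.
t − 10 = e^3.5307 = 34.147, so t = 44.147.
T = 100·t = 4415 K → 4400 K to the nearest 100 K.

4400 K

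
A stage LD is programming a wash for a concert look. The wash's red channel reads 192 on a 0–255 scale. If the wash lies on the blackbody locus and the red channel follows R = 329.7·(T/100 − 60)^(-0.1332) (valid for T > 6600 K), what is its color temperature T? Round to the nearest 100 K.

(t − 60)^(-0.1332) = 192/329.7 = 0.58235.
t − 60 = 0.58235^(1/-0.1332) = 0.58235^(-7.508) = 57.929, so t = 117.929.
T = 100·t = 11793 K → 11800 K to the nearest 100 K.

11800 K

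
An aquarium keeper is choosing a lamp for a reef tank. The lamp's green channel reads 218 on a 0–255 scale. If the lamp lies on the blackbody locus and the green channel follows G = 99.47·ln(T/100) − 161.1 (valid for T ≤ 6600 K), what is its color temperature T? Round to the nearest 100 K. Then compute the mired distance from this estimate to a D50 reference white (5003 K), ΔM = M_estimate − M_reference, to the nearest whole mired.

+22 mireds

ln t = (218 + 161.1) / 99.47 = 3.8112.
t = e^3.8112 = 45.205.
T = 100·t = 4520 K → 4500 K to the nearest 100 K.
M_estimate = 10⁶/4500 = 222.22; M_reference = 10⁶/5003 = 199.88.
ΔM = 222.22 − 199.88 = 22.34 → +22 mireds.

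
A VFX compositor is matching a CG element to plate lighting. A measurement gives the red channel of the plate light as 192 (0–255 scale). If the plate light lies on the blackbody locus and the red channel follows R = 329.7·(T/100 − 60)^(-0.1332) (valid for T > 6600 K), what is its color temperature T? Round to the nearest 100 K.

11800 K

(t − 60)^(-0.1332) = 192/329.7 = 0.58235.
t − 60 = 0.58235^(1/-0.1332) = 0.58235^(-7.508) = 57.929, so t = 117.929.
T = 100·t = 11793 K → 11800 K to the nearest 100 K.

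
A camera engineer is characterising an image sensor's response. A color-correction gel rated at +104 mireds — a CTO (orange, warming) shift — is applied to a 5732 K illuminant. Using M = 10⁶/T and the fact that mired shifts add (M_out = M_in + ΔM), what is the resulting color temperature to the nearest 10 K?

M_in = 10⁶/5732 = 174.46 mireds.
M_out = 174.46 + (+104) = 278.46 mireds.
T_out = 10⁶/278.46 = 3591.2 K → 3590 K.

3590 K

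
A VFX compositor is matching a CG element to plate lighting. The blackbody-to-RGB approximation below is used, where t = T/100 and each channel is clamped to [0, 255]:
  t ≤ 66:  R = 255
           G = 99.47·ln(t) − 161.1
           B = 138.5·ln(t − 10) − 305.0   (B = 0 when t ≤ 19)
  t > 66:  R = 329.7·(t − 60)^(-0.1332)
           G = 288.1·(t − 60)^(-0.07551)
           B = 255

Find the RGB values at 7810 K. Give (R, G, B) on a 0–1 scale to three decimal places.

(0.879, 0.908, 1.000)

t = 7810/100 = 78.1; the t > 66 branch applies.
R = 329.7·(78.1 − 60)^(-0.1332) = 329.7·18.1^(-0.1332) = 329.7·0.67995 = 224.180.
G = 288.1·(78.1 − 60)^(-0.07551) = 288.1·18.1^(-0.07551) = 288.1·0.80359 = 231.513.
B = 255 by definition for t > 66.
Dividing each by 255: (0.8791, 0.9079, 1.0000) → (0.879, 0.908, 1.000).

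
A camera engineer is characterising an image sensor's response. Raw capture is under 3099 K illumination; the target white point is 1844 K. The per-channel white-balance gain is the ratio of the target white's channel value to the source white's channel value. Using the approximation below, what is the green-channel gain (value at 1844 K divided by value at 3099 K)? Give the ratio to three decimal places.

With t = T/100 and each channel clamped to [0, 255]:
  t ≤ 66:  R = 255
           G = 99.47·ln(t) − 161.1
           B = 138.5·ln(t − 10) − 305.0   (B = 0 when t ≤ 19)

At 3099 K (t = 30.99):
  G = 99.47·ln 30.99 − 161.1 = 99.47·3.4337 − 161.1 = 180.447.
At 1844 K (t = 18.44):
  G = 99.47·ln 18.44 − 161.1 = 99.47·2.9145 − 161.1 = 128.808.
Gain = 128.808 / 180.447 = 0.7138 → 0.714.

0.714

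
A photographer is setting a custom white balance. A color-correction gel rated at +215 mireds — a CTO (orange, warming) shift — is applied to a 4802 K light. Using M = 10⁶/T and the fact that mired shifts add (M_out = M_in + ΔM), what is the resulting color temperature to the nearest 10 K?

2360 K

M_in = 10⁶/4802 = 208.25 mireds.
M_out = 208.25 + (+215) = 423.25 mireds.
T_out = 10⁶/423.25 = 2362.7 K → 2360 K.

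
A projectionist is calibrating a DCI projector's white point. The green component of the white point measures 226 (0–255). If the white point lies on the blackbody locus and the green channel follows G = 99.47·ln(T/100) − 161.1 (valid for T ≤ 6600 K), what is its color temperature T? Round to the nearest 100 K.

4900 K

ln t = (226 + 161.1) / 99.47 = 3.8916.
t = e^3.8916 = 48.990.
T = 100·t = 4899 K → 4900 K to the nearest 100 K.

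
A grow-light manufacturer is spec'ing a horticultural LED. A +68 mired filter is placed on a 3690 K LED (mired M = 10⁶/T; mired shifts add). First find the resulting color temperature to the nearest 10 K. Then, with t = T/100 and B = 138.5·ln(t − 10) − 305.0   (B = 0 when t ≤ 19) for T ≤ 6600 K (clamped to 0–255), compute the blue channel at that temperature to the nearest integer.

106

M_in = 10⁶/3690 = 271.00; M_out = 271.00 + (+68) = 339.00.
T_out = 10⁶/339.00 = 2949.8 K → 2950 K; t = 29.5.
B = 138.5·ln(29.5 − 10) − 305.0 = 138.5·ln 19.5 − 305.0 = 138.5·2.9704 − 305.0 = 106.402.
Rounded: 106.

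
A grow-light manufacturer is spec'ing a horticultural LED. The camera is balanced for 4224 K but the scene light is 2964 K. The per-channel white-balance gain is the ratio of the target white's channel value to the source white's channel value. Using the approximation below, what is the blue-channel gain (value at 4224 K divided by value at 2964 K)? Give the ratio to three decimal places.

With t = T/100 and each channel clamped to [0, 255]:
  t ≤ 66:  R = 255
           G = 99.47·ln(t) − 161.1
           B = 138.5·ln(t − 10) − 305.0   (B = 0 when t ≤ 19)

1.639

At 2964 K (t = 29.64):
  B = 138.5·ln(29.64 − 10) − 305.0 = 138.5·ln 19.64 − 305.0 = 138.5·2.9776 − 305.0 = 107.393.
At 4224 K (t = 42.24):
  B = 138.5·ln(42.24 − 10) − 305.0 = 138.5·ln 32.24 − 305.0 = 138.5·3.4732 − 305.0 = 176.039.
Gain = 176.039 / 107.393 = 1.6392 → 1.639.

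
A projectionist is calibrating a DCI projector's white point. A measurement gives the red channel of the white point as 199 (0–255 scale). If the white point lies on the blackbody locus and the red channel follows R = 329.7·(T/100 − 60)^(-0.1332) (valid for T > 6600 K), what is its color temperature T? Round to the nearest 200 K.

(t − 60)^(-0.1332) = 199/329.7 = 0.60358.
t − 60 = 0.60358^(1/-0.1332) = 0.60358^(-7.508) = 44.273, so t = 104.273.
T = 100·t = 10427 K → 10400 K to the nearest 200 K.

10400 K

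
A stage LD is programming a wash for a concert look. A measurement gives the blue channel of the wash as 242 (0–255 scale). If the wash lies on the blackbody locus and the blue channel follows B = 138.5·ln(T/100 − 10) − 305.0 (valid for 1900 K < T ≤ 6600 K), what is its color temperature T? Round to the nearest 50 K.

ln(t − 10) = (242 + 305.0) / 138.5 = 3.9495.
t − 10 = e^3.9495 = 51.907, so t = 61.907.
T = 100·t = 6191 K → 6200 K to the nearest 50 K.

6200 K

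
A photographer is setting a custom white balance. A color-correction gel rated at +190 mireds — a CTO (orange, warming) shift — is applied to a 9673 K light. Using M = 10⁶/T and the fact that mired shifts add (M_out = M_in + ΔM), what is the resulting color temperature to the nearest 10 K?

M_in = 10⁶/9673 = 103.38 mireds.
M_out = 103.38 + (+190) = 293.38 mireds.
T_out = 10⁶/293.38 = 3408.5 K → 3410 K.

3410 K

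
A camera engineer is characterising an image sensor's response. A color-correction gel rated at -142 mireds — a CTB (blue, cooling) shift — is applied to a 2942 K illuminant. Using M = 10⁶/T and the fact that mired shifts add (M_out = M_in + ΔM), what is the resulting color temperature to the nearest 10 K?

M_in = 10⁶/2942 = 339.90 mireds.
M_out = 339.90 + (-142) = 197.90 mireds.
T_out = 10⁶/197.90 = 5052.9 K → 5050 K.

5050 K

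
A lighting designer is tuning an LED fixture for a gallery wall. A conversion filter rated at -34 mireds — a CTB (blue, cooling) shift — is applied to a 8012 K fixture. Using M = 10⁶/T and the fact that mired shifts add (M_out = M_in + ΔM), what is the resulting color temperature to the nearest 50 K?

M_in = 10⁶/8012 = 124.81 mireds.
M_out = 124.81 + (-34) = 90.81 mireds.
T_out = 10⁶/90.81 = 11011.7 K → 11000 K.

11000 K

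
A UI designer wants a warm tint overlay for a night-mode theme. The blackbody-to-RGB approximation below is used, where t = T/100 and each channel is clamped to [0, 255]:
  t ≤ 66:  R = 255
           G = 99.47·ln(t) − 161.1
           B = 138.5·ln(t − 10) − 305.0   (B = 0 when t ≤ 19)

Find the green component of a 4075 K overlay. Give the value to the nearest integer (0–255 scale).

t = 4075/100 = 40.75; the t ≤ 66 branch applies.
G = 99.47·ln 40.75 − 161.1 = 99.47·3.7075 − 161.1 = 207.681.
Rounded: 208.

208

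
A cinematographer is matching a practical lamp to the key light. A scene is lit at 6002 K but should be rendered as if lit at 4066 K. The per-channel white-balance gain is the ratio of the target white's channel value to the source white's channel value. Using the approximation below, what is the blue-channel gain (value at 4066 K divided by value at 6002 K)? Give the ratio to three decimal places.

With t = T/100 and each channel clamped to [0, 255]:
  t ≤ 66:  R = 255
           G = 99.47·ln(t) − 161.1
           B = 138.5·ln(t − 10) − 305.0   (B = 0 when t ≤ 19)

0.714

At 6002 K (t = 60.02):
  B = 138.5·ln(60.02 − 10) − 305.0 = 138.5·ln 50.02 − 305.0 = 138.5·3.9124 − 305.0 = 236.871.
At 4066 K (t = 40.66):
  B = 138.5·ln(40.66 − 10) − 305.0 = 138.5·ln 30.66 − 305.0 = 138.5·3.4230 − 305.0 = 169.080.
Gain = 169.080 / 236.871 = 0.7138 → 0.714.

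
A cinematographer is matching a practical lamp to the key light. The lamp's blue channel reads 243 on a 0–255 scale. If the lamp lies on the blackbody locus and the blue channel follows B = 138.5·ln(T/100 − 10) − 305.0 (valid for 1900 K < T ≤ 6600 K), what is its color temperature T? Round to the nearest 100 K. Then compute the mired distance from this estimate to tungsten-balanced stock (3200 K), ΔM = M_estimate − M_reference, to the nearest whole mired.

ln(t − 10) = (243 + 305.0) / 138.5 = 3.9567.
t − 10 = e^3.9567 = 52.283, so t = 62.283.
T = 100·t = 6228 K → 6200 K to the nearest 100 K.
M_estimate = 10⁶/6200 = 161.29; M_reference = 10⁶/3200 = 312.50.
ΔM = 161.29 − 312.50 = -151.21 → -151 mireds.

-151 mireds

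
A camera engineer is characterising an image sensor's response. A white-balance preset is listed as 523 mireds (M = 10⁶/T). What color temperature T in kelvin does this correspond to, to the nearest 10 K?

T = 10⁶ / 523 = 1912.05 K → 1910 K.

1910 K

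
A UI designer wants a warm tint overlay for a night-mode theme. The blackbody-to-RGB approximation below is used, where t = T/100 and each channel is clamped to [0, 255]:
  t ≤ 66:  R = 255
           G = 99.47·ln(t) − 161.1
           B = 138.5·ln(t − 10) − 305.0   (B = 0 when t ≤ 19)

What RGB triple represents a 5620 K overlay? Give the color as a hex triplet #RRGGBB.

t = 5620/100 = 56.2; the t ≤ 66 branch applies.
R = 255 by definition for t ≤ 66.
G = 99.47·ln 56.2 − 161.1 = 99.47·4.0289 − 161.1 = 239.656.
B = 138.5·ln(56.2 − 10) − 305.0 = 138.5·ln 46.2 − 305.0 = 138.5·3.8330 − 305.0 = 225.868.
Rounded: (255, 240, 226).
In hex: #FFF0E2.

#FFF0E2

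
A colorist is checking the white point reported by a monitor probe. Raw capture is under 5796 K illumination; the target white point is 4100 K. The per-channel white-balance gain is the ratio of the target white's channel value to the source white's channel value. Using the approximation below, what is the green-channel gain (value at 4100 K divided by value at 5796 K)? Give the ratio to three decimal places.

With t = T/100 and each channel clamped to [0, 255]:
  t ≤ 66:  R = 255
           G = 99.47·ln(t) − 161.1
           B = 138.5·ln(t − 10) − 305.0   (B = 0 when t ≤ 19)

0.858

At 5796 K (t = 57.96):
  G = 99.47·ln 57.96 − 161.1 = 99.47·4.0598 − 161.1 = 242.724.
At 4100 K (t = 41):
  G = 99.47·ln 41 − 161.1 = 99.47·3.7136 − 161.1 = 208.289.
Gain = 208.289 / 242.724 = 0.8581 → 0.858.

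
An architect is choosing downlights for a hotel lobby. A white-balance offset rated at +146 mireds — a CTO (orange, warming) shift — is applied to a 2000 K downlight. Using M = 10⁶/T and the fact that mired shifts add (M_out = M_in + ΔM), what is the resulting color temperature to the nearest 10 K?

M_in = 10⁶/2000 = 500.00 mireds.
M_out = 500.00 + (+146) = 646.00 mireds.
T_out = 10⁶/646.00 = 1548.0 K → 1550 K.

1550 K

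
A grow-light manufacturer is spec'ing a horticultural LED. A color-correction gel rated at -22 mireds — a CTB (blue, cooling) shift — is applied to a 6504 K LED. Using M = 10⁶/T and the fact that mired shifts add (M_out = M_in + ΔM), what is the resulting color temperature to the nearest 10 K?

7590 K

M_in = 10⁶/6504 = 153.75 mireds.
M_out = 153.75 + (-22) = 131.75 mireds.
T_out = 10⁶/131.75 = 7590.0 K → 7590 K.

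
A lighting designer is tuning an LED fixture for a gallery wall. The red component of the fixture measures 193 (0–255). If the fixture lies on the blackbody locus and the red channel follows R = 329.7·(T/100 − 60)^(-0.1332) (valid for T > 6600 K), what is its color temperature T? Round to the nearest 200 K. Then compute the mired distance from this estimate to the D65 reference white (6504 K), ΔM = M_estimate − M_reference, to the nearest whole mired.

-68 mireds

(t − 60)^(-0.1332) = 193/329.7 = 0.58538.
t − 60 = 0.58538^(1/-0.1332) = 0.58538^(-7.508) = 55.713, so t = 115.713.
T = 100·t = 11571 K → 11600 K to the nearest 200 K.
M_estimate = 10⁶/11600 = 86.21; M_reference = 10⁶/6504 = 153.75.
ΔM = 86.21 − 153.75 = -67.54 → -68 mireds.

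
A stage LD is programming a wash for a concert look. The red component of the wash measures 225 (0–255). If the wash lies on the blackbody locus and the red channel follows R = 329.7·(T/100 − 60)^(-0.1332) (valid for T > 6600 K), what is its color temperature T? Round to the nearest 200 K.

(t − 60)^(-0.1332) = 225/329.7 = 0.68244.
t − 60 = 0.68244^(1/-0.1332) = 0.68244^(-7.508) = 17.610, so t = 77.610.
T = 100·t = 7761 K → 7800 K to the nearest 200 K.

7800 K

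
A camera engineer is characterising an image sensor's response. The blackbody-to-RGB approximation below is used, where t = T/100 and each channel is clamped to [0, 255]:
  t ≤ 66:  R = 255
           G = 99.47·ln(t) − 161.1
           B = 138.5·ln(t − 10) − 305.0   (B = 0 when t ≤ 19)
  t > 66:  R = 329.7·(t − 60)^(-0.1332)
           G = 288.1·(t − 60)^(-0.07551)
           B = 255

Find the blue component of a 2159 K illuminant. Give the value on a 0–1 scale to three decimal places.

t = 2159/100 = 21.59; the t ≤ 66 branch applies.
B = 138.5·ln(21.59 − 10) − 305.0 = 138.5·ln 11.59 − 305.0 = 138.5·2.4501 − 305.0 = 34.345.
On a 0–1 scale: 34.345/255 = 0.1347 → 0.135.

0.135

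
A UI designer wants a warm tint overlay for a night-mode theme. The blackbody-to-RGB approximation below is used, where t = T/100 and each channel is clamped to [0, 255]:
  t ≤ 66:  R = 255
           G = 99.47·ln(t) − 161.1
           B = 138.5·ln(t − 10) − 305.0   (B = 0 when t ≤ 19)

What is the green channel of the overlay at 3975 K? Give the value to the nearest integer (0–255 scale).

t = 3975/100 = 39.75; the t ≤ 66 branch applies.
G = 99.47·ln 39.75 − 161.1 = 99.47·3.6826 − 161.1 = 205.209.
Rounded: 205.

205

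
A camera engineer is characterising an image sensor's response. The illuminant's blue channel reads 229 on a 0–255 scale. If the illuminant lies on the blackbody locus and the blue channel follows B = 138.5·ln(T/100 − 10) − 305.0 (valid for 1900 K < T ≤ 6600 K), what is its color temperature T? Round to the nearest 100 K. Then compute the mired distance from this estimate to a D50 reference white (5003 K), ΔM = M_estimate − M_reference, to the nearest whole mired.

-24 mireds

ln(t − 10) = (229 + 305.0) / 138.5 = 3.8556.
t − 10 = e^3.8556 = 47.257, so t = 57.257.
T = 100·t = 5726 K → 5700 K to the nearest 100 K.
M_estimate = 10⁶/5700 = 175.44; M_reference = 10⁶/5003 = 199.88.
ΔM = 175.44 − 199.88 = -24.44 → -24 mireds.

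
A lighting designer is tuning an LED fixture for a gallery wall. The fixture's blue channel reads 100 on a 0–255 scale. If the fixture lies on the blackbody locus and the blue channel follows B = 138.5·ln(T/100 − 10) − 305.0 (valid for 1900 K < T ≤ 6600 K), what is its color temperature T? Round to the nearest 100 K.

ln(t − 10) = (100 + 305.0) / 138.5 = 2.9242.
t − 10 = e^2.9242 = 18.619, so t = 28.619.
T = 100·t = 2862 K → 2900 K to the nearest 100 K.

2900 K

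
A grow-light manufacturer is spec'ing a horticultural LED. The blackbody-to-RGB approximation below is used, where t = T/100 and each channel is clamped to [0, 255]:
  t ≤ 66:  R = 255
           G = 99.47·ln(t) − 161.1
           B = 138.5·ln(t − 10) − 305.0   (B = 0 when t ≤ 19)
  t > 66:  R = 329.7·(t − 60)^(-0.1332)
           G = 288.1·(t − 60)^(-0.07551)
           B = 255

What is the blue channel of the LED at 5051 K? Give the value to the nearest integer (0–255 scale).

208

t = 5051/100 = 50.51; the t ≤ 66 branch applies.
B = 138.5·ln(50.51 − 10) − 305.0 = 138.5·ln 40.51 − 305.0 = 138.5·3.7015 − 305.0 = 207.665.
Rounded: 208.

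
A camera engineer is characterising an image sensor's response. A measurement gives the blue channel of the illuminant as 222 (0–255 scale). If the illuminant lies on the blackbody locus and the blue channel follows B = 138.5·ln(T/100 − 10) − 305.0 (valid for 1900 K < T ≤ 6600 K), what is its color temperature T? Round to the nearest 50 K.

5500 K

ln(t − 10) = (222 + 305.0) / 138.5 = 3.8051.
t − 10 = e^3.8051 = 44.928, so t = 54.928.
T = 100·t = 5493 K → 5500 K to the nearest 50 K.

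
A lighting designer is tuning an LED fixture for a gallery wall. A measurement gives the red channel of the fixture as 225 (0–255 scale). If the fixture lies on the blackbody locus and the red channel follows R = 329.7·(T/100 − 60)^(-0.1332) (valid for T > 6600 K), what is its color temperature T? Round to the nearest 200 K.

(t − 60)^(-0.1332) = 225/329.7 = 0.68244.
t − 60 = 0.68244^(1/-0.1332) = 0.68244^(-7.508) = 17.610, so t = 77.610.
T = 100·t = 7761 K → 7800 K to the nearest 200 K.

7800 K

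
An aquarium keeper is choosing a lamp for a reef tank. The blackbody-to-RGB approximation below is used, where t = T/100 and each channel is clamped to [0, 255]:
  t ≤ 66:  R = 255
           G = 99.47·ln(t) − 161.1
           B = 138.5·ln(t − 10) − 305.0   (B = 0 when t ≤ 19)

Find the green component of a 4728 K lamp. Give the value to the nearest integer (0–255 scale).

t = 4728/100 = 47.28; the t ≤ 66 branch applies.
G = 99.47·ln 47.28 − 161.1 = 99.47·3.8561 − 161.1 = 222.465.
Rounded: 222.

222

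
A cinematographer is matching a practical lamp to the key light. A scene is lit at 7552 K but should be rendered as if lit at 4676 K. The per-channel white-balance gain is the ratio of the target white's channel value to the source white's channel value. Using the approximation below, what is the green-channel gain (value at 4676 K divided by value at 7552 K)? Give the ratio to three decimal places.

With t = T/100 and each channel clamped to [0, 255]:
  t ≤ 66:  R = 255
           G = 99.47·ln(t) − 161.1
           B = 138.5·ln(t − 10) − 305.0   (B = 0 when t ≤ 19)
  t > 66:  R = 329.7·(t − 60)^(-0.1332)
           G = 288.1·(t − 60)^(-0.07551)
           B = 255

At 7552 K (t = 75.52):
  G = 288.1·(75.52 − 60)^(-0.07551) = 288.1·15.52^(-0.07551) = 288.1·0.81297 = 234.217.
At 4676 K (t = 46.76):
  G = 99.47·ln 46.76 − 161.1 = 99.47·3.8450 − 161.1 = 221.365.
Gain = 221.365 / 234.217 = 0.9451 → 0.945.

0.945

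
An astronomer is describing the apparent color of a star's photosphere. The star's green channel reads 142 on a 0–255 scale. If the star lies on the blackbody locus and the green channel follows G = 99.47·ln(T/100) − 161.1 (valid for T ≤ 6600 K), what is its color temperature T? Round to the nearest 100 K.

ln t = (142 + 161.1) / 99.47 = 3.0471.
t = e^3.0471 = 21.055.
T = 100·t = 2106 K → 2100 K to the nearest 100 K.

2100 K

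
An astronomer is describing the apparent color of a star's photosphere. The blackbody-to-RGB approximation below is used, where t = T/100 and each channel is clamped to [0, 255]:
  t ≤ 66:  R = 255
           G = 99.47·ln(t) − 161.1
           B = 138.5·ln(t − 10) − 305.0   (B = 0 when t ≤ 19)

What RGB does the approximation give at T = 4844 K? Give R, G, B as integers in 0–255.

R=255, G=225, B=200

t = 4844/100 = 48.44; the t ≤ 66 branch applies.
R = 255 by definition for t ≤ 66.
G = 99.47·ln 48.44 − 161.1 = 99.47·3.8803 − 161.1 = 224.876.
B = 138.5·ln(48.44 − 10) − 305.0 = 138.5·ln 38.44 − 305.0 = 138.5·3.6491 − 305.0 = 200.400.
Rounded: (255, 225, 200).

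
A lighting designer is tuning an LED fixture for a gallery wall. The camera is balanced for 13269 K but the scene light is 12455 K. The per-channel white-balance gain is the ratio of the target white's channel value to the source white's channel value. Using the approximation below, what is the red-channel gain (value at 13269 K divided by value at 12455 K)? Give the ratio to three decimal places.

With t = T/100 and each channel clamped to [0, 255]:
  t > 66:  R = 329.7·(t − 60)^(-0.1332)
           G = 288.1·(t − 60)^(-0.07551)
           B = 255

0.984

At 12455 K (t = 124.55):
  R = 329.7·(124.55 − 60)^(-0.1332) = 329.7·64.55^(-0.1332) = 329.7·0.57401 = 189.252.
At 13269 K (t = 132.69):
  R = 329.7·(132.69 − 60)^(-0.1332) = 329.7·72.69^(-0.1332) = 329.7·0.56500 = 186.282.
Gain = 186.282 / 189.252 = 0.9843 → 0.984.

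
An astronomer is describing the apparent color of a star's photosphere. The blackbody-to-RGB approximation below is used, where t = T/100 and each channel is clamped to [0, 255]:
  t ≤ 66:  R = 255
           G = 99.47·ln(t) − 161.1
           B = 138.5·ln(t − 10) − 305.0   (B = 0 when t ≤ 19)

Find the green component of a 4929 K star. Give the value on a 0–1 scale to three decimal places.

t = 4929/100 = 49.29; the t ≤ 66 branch applies.
G = 99.47·ln 49.29 − 161.1 = 99.47·3.8977 − 161.1 = 226.606.
On a 0–1 scale: 226.606/255 = 0.8887 → 0.889.

0.889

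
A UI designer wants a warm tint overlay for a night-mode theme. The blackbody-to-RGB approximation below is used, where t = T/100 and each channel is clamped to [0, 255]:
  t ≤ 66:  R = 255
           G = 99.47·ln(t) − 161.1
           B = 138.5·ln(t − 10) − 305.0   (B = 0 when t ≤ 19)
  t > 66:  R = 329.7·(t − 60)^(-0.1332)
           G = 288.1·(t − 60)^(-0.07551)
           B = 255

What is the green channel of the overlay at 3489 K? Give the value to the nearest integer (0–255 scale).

192

t = 3489/100 = 34.89; the t ≤ 66 branch applies.
G = 99.47·ln 34.89 − 161.1 = 99.47·3.5522 − 161.1 = 192.237.
Rounded: 192.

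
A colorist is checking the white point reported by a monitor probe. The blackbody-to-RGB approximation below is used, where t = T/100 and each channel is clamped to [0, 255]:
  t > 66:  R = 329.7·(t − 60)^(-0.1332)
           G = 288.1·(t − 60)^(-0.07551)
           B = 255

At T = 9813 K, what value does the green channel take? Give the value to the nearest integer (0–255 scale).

219

t = 9813/100 = 98.13; the t > 66 branch applies.
G = 288.1·(98.13 − 60)^(-0.07551) = 288.1·38.13^(-0.07551) = 288.1·0.75962 = 218.848.
Rounded: 219.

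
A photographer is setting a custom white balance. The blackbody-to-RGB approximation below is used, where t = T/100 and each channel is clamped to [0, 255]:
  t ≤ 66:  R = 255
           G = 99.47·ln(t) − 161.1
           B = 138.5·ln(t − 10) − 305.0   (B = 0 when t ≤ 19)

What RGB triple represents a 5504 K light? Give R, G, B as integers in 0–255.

t = 5504/100 = 55.04; the t ≤ 66 branch applies.
R = 255 by definition for t ≤ 66.
G = 99.47·ln 55.04 − 161.1 = 99.47·4.0081 − 161.1 = 237.582.
B = 138.5·ln(55.04 − 10) − 305.0 = 138.5·ln 45.04 − 305.0 = 138.5·3.8076 − 305.0 = 222.346.
Rounded: (255, 238, 222).

R=255, G=238, B=222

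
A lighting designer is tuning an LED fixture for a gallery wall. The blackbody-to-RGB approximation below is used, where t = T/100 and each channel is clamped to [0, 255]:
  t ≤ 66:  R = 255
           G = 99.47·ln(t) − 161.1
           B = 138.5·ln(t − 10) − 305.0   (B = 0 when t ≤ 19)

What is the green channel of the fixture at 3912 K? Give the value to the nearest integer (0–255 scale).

204

t = 3912/100 = 39.12; the t ≤ 66 branch applies.
G = 99.47·ln 39.12 − 161.1 = 99.47·3.6666 − 161.1 = 203.620.
Rounded: 204.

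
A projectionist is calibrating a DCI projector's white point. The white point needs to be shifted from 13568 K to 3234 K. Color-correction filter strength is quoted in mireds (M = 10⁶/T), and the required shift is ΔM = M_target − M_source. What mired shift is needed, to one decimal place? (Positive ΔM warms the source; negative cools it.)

+235.5 mireds

M_source = 10⁶/13568 = 73.703; M_target = 10⁶/3234 = 309.215.
ΔM = 309.215 − 73.703 = 235.512 → +235.5 mireds, a warming shift.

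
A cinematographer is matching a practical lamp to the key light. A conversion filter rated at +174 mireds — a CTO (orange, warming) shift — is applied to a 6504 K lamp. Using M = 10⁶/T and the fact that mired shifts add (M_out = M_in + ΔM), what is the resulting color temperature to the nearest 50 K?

3050 K

M_in = 10⁶/6504 = 153.75 mireds.
M_out = 153.75 + (+174) = 327.75 mireds.
T_out = 10⁶/327.75 = 3051.1 K → 3050 K.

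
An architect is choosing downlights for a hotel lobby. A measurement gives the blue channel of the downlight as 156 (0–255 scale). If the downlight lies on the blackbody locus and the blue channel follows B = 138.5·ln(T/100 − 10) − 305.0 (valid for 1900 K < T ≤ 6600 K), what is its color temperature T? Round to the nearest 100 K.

3800 K

ln(t − 10) = (156 + 305.0) / 138.5 = 3.3285.
t − 10 = e^3.3285 = 27.897, so t = 37.897.
T = 100·t = 3790 K → 3800 K to the nearest 100 K.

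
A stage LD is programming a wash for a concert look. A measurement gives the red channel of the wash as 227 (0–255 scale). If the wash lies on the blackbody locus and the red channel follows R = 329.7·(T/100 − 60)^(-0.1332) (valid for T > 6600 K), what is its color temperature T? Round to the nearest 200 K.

(t − 60)^(-0.1332) = 227/329.7 = 0.68850.
t − 60 = 0.68850^(1/-0.1332) = 0.68850^(-7.508) = 16.478, so t = 76.478.
T = 100·t = 7648 K → 7600 K to the nearest 200 K.

7600 K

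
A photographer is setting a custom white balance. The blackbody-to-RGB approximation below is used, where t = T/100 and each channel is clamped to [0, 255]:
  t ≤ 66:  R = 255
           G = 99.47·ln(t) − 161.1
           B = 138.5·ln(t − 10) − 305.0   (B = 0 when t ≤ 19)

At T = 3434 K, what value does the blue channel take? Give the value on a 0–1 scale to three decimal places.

t = 3434/100 = 34.34; the t ≤ 66 branch applies.
B = 138.5·ln(34.34 − 10) − 305.0 = 138.5·ln 24.34 − 305.0 = 138.5·3.1921 − 305.0 = 137.109.
On a 0–1 scale: 137.109/255 = 0.5377 → 0.538.

0.538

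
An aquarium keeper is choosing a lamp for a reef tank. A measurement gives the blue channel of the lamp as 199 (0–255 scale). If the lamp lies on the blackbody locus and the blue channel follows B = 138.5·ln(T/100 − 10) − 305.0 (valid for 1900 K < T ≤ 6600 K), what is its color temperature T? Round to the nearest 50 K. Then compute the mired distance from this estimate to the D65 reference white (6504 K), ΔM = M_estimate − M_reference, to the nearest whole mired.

+55 mireds

ln(t − 10) = (199 + 305.0) / 138.5 = 3.6390.
t − 10 = e^3.6390 = 38.053, so t = 48.053.
T = 100·t = 4805 K → 4800 K to the nearest 50 K.
M_estimate = 10⁶/4800 = 208.33; M_reference = 10⁶/6504 = 153.75.
ΔM = 208.33 − 153.75 = 54.58 → +55 mireds.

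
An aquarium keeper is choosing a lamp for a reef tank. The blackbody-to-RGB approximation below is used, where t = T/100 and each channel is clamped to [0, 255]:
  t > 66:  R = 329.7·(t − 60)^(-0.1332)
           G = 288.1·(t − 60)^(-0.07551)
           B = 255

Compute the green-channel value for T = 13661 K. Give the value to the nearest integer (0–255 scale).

t = 13661/100 = 136.61; the t > 66 branch applies.
G = 288.1·(136.61 − 60)^(-0.07551) = 288.1·76.61^(-0.07551) = 288.1·0.72064 = 207.616.
Rounded: 208.

208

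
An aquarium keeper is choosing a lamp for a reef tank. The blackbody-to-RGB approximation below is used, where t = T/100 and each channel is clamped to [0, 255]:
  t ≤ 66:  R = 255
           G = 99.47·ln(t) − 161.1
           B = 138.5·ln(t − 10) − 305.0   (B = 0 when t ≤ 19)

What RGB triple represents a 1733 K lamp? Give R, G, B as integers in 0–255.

t = 1733/100 = 17.33; the t ≤ 66 branch applies.
R = 255 by definition for t ≤ 66.
G = 99.47·ln 17.33 − 161.1 = 99.47·2.8524 − 161.1 = 122.632.
t = 17.33 ≤ 19, so B = 0.
Rounded: (255, 123, 0).

R=255, G=123, B=0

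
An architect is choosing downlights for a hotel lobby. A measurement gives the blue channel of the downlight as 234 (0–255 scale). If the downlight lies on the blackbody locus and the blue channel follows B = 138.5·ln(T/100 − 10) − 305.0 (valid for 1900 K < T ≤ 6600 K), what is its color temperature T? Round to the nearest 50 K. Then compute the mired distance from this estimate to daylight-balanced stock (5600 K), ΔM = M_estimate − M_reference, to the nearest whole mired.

-9 mireds

ln(t − 10) = (234 + 305.0) / 138.5 = 3.8917.
t − 10 = e^3.8917 = 48.994, so t = 58.994.
T = 100·t = 5899 K → 5900 K to the nearest 50 K.
M_estimate = 10⁶/5900 = 169.49; M_reference = 10⁶/5600 = 178.57.
ΔM = 169.49 − 178.57 = -9.08 → -9 mireds.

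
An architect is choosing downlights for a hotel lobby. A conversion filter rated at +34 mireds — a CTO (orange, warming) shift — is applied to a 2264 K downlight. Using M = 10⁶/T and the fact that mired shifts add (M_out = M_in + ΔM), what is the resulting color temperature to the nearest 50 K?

M_in = 10⁶/2264 = 441.70 mireds.
M_out = 441.70 + (+34) = 475.70 mireds.
T_out = 10⁶/475.70 = 2102.2 K → 2100 K.

2100 K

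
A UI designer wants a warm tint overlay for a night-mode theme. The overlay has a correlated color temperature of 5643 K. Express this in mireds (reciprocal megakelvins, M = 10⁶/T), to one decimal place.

M = 10⁶ / 5643 = 177.211 → 177.2 mireds.

177.2 mireds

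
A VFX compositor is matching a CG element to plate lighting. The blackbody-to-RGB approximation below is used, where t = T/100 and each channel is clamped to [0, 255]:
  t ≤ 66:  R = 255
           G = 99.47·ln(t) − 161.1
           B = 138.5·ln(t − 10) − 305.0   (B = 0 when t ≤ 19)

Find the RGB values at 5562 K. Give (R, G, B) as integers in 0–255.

t = 5562/100 = 55.62; the t ≤ 66 branch applies.
R = 255 by definition for t ≤ 66.
G = 99.47·ln 55.62 − 161.1 = 99.47·4.0185 − 161.1 = 238.624.
B = 138.5·ln(55.62 − 10) − 305.0 = 138.5·ln 45.62 − 305.0 = 138.5·3.8203 − 305.0 = 224.118.
Rounded: (255, 239, 224).

(255, 239, 224)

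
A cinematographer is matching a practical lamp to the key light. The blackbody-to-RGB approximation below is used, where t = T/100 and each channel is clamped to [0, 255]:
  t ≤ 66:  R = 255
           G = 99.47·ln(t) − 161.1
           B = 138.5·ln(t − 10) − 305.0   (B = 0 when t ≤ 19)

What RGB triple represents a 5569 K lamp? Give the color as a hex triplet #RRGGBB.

#FFEFE0

t = 5569/100 = 55.69; the t ≤ 66 branch applies.
R = 255 by definition for t ≤ 66.
G = 99.47·ln 55.69 − 161.1 = 99.47·4.0198 − 161.1 = 238.750.
B = 138.5·ln(55.69 − 10) − 305.0 = 138.5·ln 45.69 − 305.0 = 138.5·3.8219 − 305.0 = 224.330.
Rounded: (255, 239, 224).
In hex: #FFEFE0.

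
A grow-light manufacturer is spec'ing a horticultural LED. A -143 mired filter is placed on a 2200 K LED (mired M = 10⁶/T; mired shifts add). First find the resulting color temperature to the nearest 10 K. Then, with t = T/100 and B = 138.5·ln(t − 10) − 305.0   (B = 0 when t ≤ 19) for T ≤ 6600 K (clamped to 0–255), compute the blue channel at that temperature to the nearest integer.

124

M_in = 10⁶/2200 = 454.55; M_out = 454.55 + (-143) = 311.55.
T_out = 10⁶/311.55 = 3209.8 K → 3210 K; t = 32.1.
B = 138.5·ln(32.1 − 10) − 305.0 = 138.5·ln 22.1 − 305.0 = 138.5·3.0956 − 305.0 = 123.737.
Rounded: 124.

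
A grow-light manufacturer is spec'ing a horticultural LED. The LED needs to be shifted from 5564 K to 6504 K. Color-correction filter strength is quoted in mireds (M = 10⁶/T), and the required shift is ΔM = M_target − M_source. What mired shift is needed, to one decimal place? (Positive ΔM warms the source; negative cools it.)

M_source = 10⁶/5564 = 179.727; M_target = 10⁶/6504 = 153.752.
ΔM = 153.752 − 179.727 = -25.975 → -26.0 mireds, a cooling shift.

-26.0 mireds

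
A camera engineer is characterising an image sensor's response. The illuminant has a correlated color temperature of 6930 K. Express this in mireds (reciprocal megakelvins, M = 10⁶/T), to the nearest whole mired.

144 mireds

M = 10⁶ / 6930 = 144.300 → 144 mireds.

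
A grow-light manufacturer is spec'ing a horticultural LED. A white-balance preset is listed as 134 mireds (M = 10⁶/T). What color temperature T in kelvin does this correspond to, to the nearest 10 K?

T = 10⁶ / 134 = 7462.69 K → 7460 K.

7460 K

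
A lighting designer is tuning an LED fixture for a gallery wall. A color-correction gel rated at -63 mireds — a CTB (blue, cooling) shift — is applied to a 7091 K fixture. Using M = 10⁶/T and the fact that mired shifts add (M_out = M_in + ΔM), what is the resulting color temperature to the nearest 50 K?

M_in = 10⁶/7091 = 141.02 mireds.
M_out = 141.02 + (-63) = 78.02 mireds.
T_out = 10⁶/78.02 = 12816.6 K → 12800 K.

12800 K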